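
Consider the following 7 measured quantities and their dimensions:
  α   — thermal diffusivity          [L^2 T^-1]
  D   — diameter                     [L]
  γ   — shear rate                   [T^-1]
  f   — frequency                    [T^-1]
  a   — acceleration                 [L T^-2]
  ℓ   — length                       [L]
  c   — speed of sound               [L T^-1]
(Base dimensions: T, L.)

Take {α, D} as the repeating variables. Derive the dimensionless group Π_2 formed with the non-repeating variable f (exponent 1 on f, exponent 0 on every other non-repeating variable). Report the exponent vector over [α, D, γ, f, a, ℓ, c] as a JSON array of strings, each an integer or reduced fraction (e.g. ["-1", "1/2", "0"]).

["-1", "2", "0", "1", "0", "0", "0"]

Dimensional matrix (T×L by α×D×γ×f×a×ℓ×c):
  T: [-1  0 -1 -1 -2  0 -1]
  L: [ 2  1  0  0  1  1  1]
Echelon form has 2 nonzero rows (pivots: α,D)
Pivot set = {α,D}, free = {γ,f,a,ℓ,c}
RREF:
  r0: [   1    0    1    1    2    0    1]
  r1: [   0    1   -2   -2   -3    1   -1]
Fix exponent of f at 1, γ at 0, a at 0, ℓ at 0, c at 0; solve each RREF row for its pivot's exponent:
  r0: exp(α) + (1)·1 = 0 ⇒ exp(α) = -1
  r1: exp(D) + (-2)·1 = 0 ⇒ exp(D) = 2
Π_2 = α^-1 · D^2 · f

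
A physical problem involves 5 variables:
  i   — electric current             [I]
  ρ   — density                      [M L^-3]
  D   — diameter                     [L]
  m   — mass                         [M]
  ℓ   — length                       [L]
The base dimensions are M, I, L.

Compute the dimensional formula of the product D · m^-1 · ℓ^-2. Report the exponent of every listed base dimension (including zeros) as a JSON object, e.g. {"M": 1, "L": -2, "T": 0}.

{"M": -1, "I": 0, "L": -1}

Exponent matrix [M,I,L] × [i,ρ,D,m,ℓ]:
  M: [ 0  1  0  1  0]
  I: [ 1  0  0  0  0]
  L: [ 0 -3  1  0  1]
  [M]: (1)·0+(-1)·1+(-2)·0 = -1
  [I]: (1)·0+(-1)·0+(-2)·0 = 0
  [L]: (1)·1+(-1)·0+(-2)·1 = -1
⇒ M^-1 L^-1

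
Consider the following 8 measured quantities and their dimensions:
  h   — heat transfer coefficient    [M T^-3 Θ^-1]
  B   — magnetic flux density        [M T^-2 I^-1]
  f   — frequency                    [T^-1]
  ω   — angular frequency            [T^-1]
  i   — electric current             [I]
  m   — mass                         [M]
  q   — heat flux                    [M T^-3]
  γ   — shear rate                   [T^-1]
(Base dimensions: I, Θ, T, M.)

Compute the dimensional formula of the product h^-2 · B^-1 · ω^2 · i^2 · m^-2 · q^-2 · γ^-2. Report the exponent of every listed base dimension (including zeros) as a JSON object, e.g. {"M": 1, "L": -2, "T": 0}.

{"I": 3, "Θ": 2, "T": 14, "M": -7}

Exponent matrix [I,Θ,T,M] × [h,B,f,ω,i,m,q,γ]:
  I: [ 0 -1  0  0  1  0  0  0]
  Θ: [-1  0  0  0  0  0  0  0]
  T: [-3 -2 -1 -1  0  0 -3 -1]
  M: [ 1  1  0  0  0  1  1  0]
  [I]: (-2)·0+(-1)·-1+(2)·0+(2)·1+(-2)·0+(-2)·0+(-2)·0 = 3
  [Θ]: (-2)·-1+(-1)·0+(2)·0+(2)·0+(-2)·0+(-2)·0+(-2)·0 = 2
  [T]: (-2)·-3+(-1)·-2+(2)·-1+(2)·0+(-2)·0+(-2)·-3+(-2)·-1 = 14
  [M]: (-2)·1+(-1)·1+(2)·0+(2)·0+(-2)·1+(-2)·1+(-2)·0 = -7
⇒ I^3 Θ^2 T^14 M^-7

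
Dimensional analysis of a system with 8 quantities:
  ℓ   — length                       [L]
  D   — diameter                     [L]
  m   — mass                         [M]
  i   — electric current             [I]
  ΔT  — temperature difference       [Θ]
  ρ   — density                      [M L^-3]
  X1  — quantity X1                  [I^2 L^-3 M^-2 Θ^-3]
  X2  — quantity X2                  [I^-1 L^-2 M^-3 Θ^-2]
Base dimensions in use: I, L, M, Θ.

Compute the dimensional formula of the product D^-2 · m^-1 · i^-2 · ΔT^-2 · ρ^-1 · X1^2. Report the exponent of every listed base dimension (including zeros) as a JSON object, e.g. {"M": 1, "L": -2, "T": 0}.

{"I": 2, "L": -5, "M": -6, "Θ": -8}

Dimensional matrix (I×L×M×Θ by ℓ×D×m×i×ΔT×ρ×X1×X2):
  I: [ 0  0  0  1  0  0  2 -1]
  L: [ 1  1  0  0  0 -3 -3 -2]
  M: [ 0  0  1  0  0  1 -2 -3]
  Θ: [ 0  0  0  0  1  0 -3 -2]
  [I]: (-2)·0+(-1)·0+(-2)·1+(-2)·0+(-1)·0+(2)·2 = 2
  [L]: (-2)·1+(-1)·0+(-2)·0+(-2)·0+(-1)·-3+(2)·-3 = -5
  [M]: (-2)·0+(-1)·1+(-2)·0+(-2)·0+(-1)·1+(2)·-2 = -6
  [Θ]: (-2)·0+(-1)·0+(-2)·0+(-2)·1+(-1)·0+(2)·-3 = -8
⇒ I^2 L^-5 M^-6 Θ^-8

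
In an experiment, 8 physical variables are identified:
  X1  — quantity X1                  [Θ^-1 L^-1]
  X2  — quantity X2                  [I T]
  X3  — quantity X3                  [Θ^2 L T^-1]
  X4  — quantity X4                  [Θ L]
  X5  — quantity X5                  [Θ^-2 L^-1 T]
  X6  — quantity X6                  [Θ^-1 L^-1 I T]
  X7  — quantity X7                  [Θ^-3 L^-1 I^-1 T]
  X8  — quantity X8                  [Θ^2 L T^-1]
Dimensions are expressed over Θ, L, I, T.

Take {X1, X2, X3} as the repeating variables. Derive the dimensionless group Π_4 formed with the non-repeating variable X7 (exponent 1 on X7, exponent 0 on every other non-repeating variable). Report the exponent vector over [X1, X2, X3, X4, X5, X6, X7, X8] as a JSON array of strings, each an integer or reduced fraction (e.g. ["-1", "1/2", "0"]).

["1", "1", "2", "0", "0", "0", "1", "0"]

Exponent matrix [Θ,L,I,T] × [X1,X2,X3,X4,X5,X6,X7,X8]:
  Θ: [-1  0  2  1 -2 -1 -3  2]
  L: [-1  0  1  1 -1 -1 -1  1]
  I: [ 0  1  0  0  0  1 -1  0]
  T: [ 0  1 -1  0  1  1  1 -1]
Row reduction gives pivot columns X1,X2,X3; rank = 3
Pivot set = {X1,X2,X3}, free = {X4,X5,X6,X7,X8}
RREF:
  r0: [   1    0    0   -1    0    1   -1    0]
  r1: [   0    1    0    0    0    1   -1    0]
  r2: [   0    0    1    0   -1    0   -2    1]
  r3: [   0    0    0    0    0    0    0    0]
Fix exponent of X7 at 1, X4 at 0, X5 at 0, X6 at 0, X8 at 0; solve each RREF row for its pivot's exponent:
  r0: exp(X1) + (-1)·1 = 0 ⇒ exp(X1) = 1
  r1: exp(X2) + (-1)·1 = 0 ⇒ exp(X2) = 1
  r2: exp(X3) + (-2)·1 = 0 ⇒ exp(X3) = 2
Π_4 = X1 · X2 · X3^2 · X7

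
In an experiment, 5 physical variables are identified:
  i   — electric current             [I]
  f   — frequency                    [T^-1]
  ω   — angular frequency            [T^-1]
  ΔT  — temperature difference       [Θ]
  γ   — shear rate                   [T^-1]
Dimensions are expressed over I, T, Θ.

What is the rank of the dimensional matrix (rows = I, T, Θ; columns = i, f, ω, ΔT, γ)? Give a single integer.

Exponent matrix [I,T,Θ] × [i,f,ω,ΔT,γ]:
  I: [ 1  0  0  0  0]
  T: [ 0 -1 -1  0 -1]
  Θ: [ 0  0  0  1  0]
Row reduction gives pivot columns i,f,ΔT; rank = 3

3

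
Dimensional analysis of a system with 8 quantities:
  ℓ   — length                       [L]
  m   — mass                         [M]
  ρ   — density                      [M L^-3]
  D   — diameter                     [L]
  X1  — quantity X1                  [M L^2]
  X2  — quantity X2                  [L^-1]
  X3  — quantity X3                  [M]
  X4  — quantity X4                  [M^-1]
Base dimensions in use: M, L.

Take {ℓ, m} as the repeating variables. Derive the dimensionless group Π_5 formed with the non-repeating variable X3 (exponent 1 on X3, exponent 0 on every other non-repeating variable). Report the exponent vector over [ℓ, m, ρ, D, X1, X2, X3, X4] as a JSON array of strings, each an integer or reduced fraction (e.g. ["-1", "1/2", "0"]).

Exponent matrix [M,L] × [ℓ,m,ρ,D,X1,X2,X3,X4]:
  M: [ 0  1  1  0  1  0  1 -1]
  L: [ 1  0 -3  1  2 -1  0  0]
Echelon form has 2 nonzero rows (pivots: ℓ,m)
Pivot set = {ℓ,m}, free = {ρ,D,X1,X2,X3,X4}
RREF:
  r0: [   1    0   -3    1    2   -1    0    0]
  r1: [   0    1    1    0    1    0    1   -1]
Fix exponent of X3 at 1, ρ at 0, D at 0, X1 at 0, X2 at 0, X4 at 0; solve each RREF row for its pivot's exponent:
  r0: exp(ℓ) + (0)·1 = 0 ⇒ exp(ℓ) = 0
  r1: exp(m) + (1)·1 = 0 ⇒ exp(m) = -1
Π_5 = m^-1 · X3

["0", "-1", "0", "0", "0", "0", "1", "0"]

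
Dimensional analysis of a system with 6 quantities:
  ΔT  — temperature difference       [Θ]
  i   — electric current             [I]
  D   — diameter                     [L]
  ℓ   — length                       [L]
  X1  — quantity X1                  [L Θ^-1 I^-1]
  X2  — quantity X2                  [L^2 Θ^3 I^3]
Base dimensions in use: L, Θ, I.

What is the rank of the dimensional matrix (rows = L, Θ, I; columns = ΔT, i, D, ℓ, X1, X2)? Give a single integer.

Write exponents as rows L,Θ,I / cols ΔT,i,D,ℓ,X1,X2:
  L: [ 0  0  1  1  1  2]
  Θ: [ 1  0  0  0 -1  3]
  I: [ 0  1  0  0 -1  3]
Row reduction gives pivot columns ΔT,i,D; rank = 3

3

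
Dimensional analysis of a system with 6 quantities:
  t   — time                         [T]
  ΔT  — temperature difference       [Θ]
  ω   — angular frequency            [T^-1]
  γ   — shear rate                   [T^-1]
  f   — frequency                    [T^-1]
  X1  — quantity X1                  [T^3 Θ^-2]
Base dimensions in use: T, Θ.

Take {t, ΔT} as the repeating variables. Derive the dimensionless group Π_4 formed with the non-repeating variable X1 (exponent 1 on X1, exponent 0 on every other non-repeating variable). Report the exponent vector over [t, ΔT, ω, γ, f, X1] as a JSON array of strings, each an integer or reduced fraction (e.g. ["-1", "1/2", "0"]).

["-3", "2", "0", "0", "0", "1"]

Write exponents as rows T,Θ / cols t,ΔT,ω,γ,f,X1:
  T: [ 1  0 -1 -1 -1  3]
  Θ: [ 0  1  0  0  0 -2]
Row reduction gives pivot columns t,ΔT; rank = 2
Pivot set = {t,ΔT}, free = {ω,γ,f,X1}
RREF:
  r0: [   1    0   -1   -1   -1    3]
  r1: [   0    1    0    0    0   -2]
Fix exponent of X1 at 1, ω at 0, γ at 0, f at 0; solve each RREF row for its pivot's exponent:
  r0: exp(t) + (3)·1 = 0 ⇒ exp(t) = -3
  r1: exp(ΔT) + (-2)·1 = 0 ⇒ exp(ΔT) = 2
Π_4 = t^-3 · ΔT^2 · X1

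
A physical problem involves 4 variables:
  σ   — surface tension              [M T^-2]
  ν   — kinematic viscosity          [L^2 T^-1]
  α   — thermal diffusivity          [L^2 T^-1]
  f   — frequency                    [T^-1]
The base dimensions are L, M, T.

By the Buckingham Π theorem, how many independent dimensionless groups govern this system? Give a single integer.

Write exponents as rows L,M,T / cols σ,ν,α,f:
  L: [ 0  2  2  0]
  M: [ 1  0  0  0]
  T: [-2 -1 -1 -1]
Echelon form has 3 nonzero rows (pivots: σ,ν,f)
n=4, r=3 ⇒ 1 dimensionless group

1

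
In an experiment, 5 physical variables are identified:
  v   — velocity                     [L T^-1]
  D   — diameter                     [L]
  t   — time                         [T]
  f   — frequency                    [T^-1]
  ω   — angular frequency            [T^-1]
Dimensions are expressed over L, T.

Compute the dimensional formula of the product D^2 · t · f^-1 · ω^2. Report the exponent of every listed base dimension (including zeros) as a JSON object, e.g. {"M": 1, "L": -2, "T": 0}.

Exponent matrix [L,T] × [v,D,t,f,ω]:
  L: [ 1  1  0  0  0]
  T: [-1  0  1 -1 -1]
  [L]: (2)·1+(1)·0+(-1)·0+(2)·0 = 2
  [T]: (2)·0+(1)·1+(-1)·-1+(2)·-1 = 0
⇒ L^2

{"L": 2, "T": 0}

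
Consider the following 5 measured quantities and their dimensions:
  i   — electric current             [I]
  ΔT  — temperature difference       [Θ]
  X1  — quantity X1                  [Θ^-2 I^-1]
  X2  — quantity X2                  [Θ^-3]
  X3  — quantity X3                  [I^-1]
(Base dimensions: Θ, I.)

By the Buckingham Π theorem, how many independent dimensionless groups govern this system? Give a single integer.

3

Dimensional matrix (Θ×I by i×ΔT×X1×X2×X3):
  Θ: [ 0  1 -2 -3  0]
  I: [ 1  0 -1  0 -1]
Echelon form has 2 nonzero rows (pivots: i,ΔT)
5 vars − rank 2 = 3 Π groups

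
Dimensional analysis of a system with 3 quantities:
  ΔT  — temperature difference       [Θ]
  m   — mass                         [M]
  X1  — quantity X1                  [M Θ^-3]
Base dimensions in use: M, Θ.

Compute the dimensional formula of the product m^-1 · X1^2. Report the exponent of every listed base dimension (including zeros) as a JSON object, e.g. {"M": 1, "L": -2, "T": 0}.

Dimensional matrix (M×Θ by ΔT×m×X1):
  M: [ 0  1  1]
  Θ: [ 1  0 -3]
  [M]: (-1)·1+(2)·1 = 1
  [Θ]: (-1)·0+(2)·-3 = -6
⇒ M Θ^-6

{"M": 1, "Θ": -6}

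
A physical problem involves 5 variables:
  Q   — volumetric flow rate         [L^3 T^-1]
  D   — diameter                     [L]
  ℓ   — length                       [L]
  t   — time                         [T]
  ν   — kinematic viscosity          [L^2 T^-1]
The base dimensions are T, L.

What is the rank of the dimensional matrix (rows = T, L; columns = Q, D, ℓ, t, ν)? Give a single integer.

Write exponents as rows T,L / cols Q,D,ℓ,t,ν:
  T: [-1  0  0  1 -1]
  L: [ 3  1  1  0  2]
Echelon form has 2 nonzero rows (pivots: Q,D)

2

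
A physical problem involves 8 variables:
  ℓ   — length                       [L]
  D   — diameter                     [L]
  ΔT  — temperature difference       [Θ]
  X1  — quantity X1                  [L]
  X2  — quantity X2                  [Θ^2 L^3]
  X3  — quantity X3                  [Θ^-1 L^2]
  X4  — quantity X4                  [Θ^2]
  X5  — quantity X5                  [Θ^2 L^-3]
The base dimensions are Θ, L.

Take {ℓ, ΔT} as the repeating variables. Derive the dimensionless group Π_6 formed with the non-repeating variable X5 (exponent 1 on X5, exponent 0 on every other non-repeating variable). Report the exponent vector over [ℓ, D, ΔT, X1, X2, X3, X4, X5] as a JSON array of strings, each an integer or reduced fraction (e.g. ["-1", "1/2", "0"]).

["3", "0", "-2", "0", "0", "0", "0", "1"]

Write exponents as rows Θ,L / cols ℓ,D,ΔT,X1,X2,X3,X4,X5:
  Θ: [ 0  0  1  0  2 -1  2  2]
  L: [ 1  1  0  1  3  2  0 -3]
RREF → pivots at {ℓ,ΔT} ⇒ r = 2
Pivot set = {ℓ,ΔT}, free = {D,X1,X2,X3,X4,X5}
RREF:
  r0: [   1    1    0    1    3    2    0   -3]
  r1: [   0    0    1    0    2   -1    2    2]
Fix exponent of X5 at 1, D at 0, X1 at 0, X2 at 0, X3 at 0, X4 at 0; solve each RREF row for its pivot's exponent:
  r0: exp(ℓ) + (-3)·1 = 0 ⇒ exp(ℓ) = 3
  r1: exp(ΔT) + (2)·1 = 0 ⇒ exp(ΔT) = -2
Π_6 = ℓ^3 · ΔT^-2 · X5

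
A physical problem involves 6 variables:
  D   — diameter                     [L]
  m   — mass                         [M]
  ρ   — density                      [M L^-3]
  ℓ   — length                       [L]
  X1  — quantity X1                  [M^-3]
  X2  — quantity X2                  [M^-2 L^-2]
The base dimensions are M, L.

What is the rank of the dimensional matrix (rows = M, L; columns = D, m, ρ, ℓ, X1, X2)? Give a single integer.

2

Write exponents as rows M,L / cols D,m,ρ,ℓ,X1,X2:
  M: [ 0  1  1  0 -3 -2]
  L: [ 1  0 -3  1  0 -2]
Row reduction gives pivot columns D,m; rank = 2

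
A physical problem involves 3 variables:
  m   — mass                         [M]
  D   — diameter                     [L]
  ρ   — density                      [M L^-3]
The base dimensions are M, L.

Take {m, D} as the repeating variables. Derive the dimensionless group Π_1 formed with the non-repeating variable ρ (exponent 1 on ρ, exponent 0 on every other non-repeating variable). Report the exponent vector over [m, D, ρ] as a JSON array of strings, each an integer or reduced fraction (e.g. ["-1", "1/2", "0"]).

["-1", "3", "1"]

Write exponents as rows M,L / cols m,D,ρ:
  M: [ 1  0  1]
  L: [ 0  1 -3]
RREF → pivots at {m,D} ⇒ r = 2
Pivot set = {m,D}, free = {ρ}
RREF:
  r0: [   1    0    1]
  r1: [   0    1   -3]
Fix exponent of ρ at 1; solve each RREF row for its pivot's exponent:
  r0: exp(m) + (1)·1 = 0 ⇒ exp(m) = -1
  r1: exp(D) + (-3)·1 = 0 ⇒ exp(D) = 3
Π_1 = m^-1 · D^3 · ρ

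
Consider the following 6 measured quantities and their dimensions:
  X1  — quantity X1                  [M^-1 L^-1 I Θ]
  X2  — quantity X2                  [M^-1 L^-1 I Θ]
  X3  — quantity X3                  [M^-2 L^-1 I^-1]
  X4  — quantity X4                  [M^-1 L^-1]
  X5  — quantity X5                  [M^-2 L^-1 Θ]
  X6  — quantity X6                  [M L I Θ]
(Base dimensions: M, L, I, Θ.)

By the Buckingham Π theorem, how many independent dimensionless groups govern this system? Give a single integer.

Write exponents as rows M,L,I,Θ / cols X1,X2,X3,X4,X5,X6:
  M: [-1 -1 -2 -1 -2  1]
  L: [-1 -1 -1 -1 -1  1]
  I: [ 1  1 -1  0  0  1]
  Θ: [ 1  1  0  0  1  1]
Echelon form has 3 nonzero rows (pivots: X1,X3,X4)
n=6, r=3 ⇒ 3 dimensionless groups

3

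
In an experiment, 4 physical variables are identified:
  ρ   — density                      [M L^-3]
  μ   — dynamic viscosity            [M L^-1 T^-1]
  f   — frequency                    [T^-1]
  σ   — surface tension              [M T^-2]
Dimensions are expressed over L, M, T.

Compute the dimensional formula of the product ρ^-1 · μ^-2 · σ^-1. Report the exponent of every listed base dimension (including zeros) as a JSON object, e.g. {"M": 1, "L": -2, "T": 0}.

{"L": 5, "M": -4, "T": 4}

Write exponents as rows L,M,T / cols ρ,μ,f,σ:
  L: [-3 -1  0  0]
  M: [ 1  1  0  1]
  T: [ 0 -1 -1 -2]
  [L]: (-1)·-3+(-2)·-1+(-1)·0 = 5
  [M]: (-1)·1+(-2)·1+(-1)·1 = -4
  [T]: (-1)·0+(-2)·-1+(-1)·-2 = 4
⇒ L^5 M^-4 T^4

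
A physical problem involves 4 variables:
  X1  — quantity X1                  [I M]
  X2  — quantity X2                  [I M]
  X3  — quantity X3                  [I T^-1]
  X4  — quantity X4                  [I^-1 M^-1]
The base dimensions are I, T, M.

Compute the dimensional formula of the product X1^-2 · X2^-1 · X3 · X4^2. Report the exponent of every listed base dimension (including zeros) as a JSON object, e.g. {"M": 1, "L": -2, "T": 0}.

{"I": -4, "T": -1, "M": -5}

Dimensional matrix (I×T×M by X1×X2×X3×X4):
  I: [ 1  1  1 -1]
  T: [ 0  0 -1  0]
  M: [ 1  1  0 -1]
  [I]: (-2)·1+(-1)·1+(1)·1+(2)·-1 = -4
  [T]: (-2)·0+(-1)·0+(1)·-1+(2)·0 = -1
  [M]: (-2)·1+(-1)·1+(1)·0+(2)·-1 = -5
⇒ I^-4 T^-1 M^-5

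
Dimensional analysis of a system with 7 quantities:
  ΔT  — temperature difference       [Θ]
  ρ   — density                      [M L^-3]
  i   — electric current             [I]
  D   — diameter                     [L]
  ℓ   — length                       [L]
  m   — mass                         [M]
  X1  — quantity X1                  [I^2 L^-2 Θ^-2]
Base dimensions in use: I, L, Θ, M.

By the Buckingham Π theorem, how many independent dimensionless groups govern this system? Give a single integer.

Dimensional matrix (I×L×Θ×M by ΔT×ρ×i×D×ℓ×m×X1):
  I: [ 0  0  1  0  0  0  2]
  L: [ 0 -3  0  1  1  0 -2]
  Θ: [ 1  0  0  0  0  0 -2]
  M: [ 0  1  0  0  0  1  0]
RREF → pivots at {ΔT,ρ,i,D} ⇒ r = 4
Π count = n − r = 7 − 4 = 3

3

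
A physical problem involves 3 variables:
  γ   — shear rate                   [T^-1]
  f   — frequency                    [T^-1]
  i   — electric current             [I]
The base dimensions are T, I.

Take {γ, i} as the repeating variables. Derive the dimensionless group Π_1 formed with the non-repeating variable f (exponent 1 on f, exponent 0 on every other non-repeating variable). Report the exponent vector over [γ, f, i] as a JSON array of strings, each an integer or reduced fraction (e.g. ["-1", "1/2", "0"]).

Write exponents as rows T,I / cols γ,f,i:
  T: [-1 -1  0]
  I: [ 0  0  1]
Row reduction gives pivot columns γ,i; rank = 2
Repeat: γ,i; free: f
RREF:
  r0: [   1    1    0]
  r1: [   0    0    1]
Fix exponent of f at 1; solve each RREF row for its pivot's exponent:
  r0: exp(γ) + (1)·1 = 0 ⇒ exp(γ) = -1
  r1: exp(i) + (0)·1 = 0 ⇒ exp(i) = 0
Π_1 = γ^-1 · f

["-1", "1", "0"]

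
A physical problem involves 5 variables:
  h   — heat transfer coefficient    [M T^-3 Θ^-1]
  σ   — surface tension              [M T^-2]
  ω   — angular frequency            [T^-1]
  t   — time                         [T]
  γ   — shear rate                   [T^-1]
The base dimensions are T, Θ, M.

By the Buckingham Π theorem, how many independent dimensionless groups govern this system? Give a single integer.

Write exponents as rows T,Θ,M / cols h,σ,ω,t,γ:
  T: [-3 -2 -1  1 -1]
  Θ: [-1  0  0  0  0]
  M: [ 1  1  0  0  0]
Row reduction gives pivot columns h,σ,ω; rank = 3
n=5, r=3 ⇒ 2 dimensionless groups

2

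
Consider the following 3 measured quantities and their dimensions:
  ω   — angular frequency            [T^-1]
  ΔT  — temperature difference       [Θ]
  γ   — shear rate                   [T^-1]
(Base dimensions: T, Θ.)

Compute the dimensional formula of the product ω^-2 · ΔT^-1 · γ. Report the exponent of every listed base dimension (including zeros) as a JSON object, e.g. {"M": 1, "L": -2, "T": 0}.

Exponent matrix [T,Θ] × [ω,ΔT,γ]:
  T: [-1  0 -1]
  Θ: [ 0  1  0]
  [T]: (-2)·-1+(-1)·0+(1)·-1 = 1
  [Θ]: (-2)·0+(-1)·1+(1)·0 = -1
⇒ T Θ^-1

{"T": 1, "Θ": -1}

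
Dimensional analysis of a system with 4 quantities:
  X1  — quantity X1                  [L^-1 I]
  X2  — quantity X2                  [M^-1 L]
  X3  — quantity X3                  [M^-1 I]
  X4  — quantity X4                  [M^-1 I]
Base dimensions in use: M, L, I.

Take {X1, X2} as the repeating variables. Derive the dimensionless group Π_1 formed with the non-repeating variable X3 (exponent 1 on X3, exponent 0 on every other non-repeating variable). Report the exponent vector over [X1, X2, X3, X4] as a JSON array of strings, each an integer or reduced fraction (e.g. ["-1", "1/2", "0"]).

Exponent matrix [M,L,I] × [X1,X2,X3,X4]:
  M: [ 0 -1 -1 -1]
  L: [-1  1  0  0]
  I: [ 1  0  1  1]
Echelon form has 2 nonzero rows (pivots: X1,X2)
Pivot set = {X1,X2}, free = {X3,X4}
RREF:
  r0: [   1    0    1    1]
  r1: [   0    1    1    1]
  r2: [   0    0    0    0]
Fix exponent of X3 at 1, X4 at 0; solve each RREF row for its pivot's exponent:
  r0: exp(X1) + (1)·1 = 0 ⇒ exp(X1) = -1
  r1: exp(X2) + (1)·1 = 0 ⇒ exp(X2) = -1
Π_1 = X1^-1 · X2^-1 · X3

["-1", "-1", "1", "0"]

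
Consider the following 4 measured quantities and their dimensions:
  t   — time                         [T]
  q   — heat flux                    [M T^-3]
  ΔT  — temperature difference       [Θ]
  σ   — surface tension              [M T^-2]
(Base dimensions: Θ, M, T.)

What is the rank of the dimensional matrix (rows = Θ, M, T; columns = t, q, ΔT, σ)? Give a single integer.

3

Dimensional matrix (Θ×M×T by t×q×ΔT×σ):
  Θ: [ 0  0  1  0]
  M: [ 0  1  0  1]
  T: [ 1 -3  0 -2]
RREF → pivots at {t,q,ΔT} ⇒ r = 3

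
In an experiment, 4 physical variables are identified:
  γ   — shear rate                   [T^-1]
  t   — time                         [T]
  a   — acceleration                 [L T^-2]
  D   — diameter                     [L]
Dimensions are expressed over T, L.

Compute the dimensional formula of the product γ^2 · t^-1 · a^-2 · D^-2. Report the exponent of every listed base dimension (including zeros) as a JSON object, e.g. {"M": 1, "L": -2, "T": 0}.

Dimensional matrix (T×L by γ×t×a×D):
  T: [-1  1 -2  0]
  L: [ 0  0  1  1]
  [T]: (2)·-1+(-1)·1+(-2)·-2+(-2)·0 = 1
  [L]: (2)·0+(-1)·0+(-2)·1+(-2)·1 = -4
⇒ T L^-4

{"T": 1, "L": -4}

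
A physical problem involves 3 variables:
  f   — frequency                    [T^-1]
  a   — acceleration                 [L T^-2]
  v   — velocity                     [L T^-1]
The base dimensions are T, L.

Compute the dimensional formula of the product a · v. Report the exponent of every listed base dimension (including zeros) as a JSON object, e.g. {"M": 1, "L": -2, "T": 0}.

Write exponents as rows T,L / cols f,a,v:
  T: [-1 -2 -1]
  L: [ 0  1  1]
  [T]: (1)·-2+(1)·-1 = -3
  [L]: (1)·1+(1)·1 = 2
⇒ T^-3 L^2

{"T": -3, "L": 2}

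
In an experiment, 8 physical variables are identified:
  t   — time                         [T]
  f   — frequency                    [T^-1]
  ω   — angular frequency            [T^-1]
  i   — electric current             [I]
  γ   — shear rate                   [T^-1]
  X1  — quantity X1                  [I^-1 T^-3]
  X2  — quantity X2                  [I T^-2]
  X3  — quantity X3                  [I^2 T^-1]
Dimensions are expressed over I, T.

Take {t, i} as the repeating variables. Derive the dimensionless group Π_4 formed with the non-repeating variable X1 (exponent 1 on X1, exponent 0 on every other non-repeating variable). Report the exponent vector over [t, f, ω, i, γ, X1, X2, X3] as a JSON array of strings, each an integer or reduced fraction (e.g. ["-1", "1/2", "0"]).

Write exponents as rows I,T / cols t,f,ω,i,γ,X1,X2,X3:
  I: [ 0  0  0  1  0 -1  1  2]
  T: [ 1 -1 -1  0 -1 -3 -2 -1]
Echelon form has 2 nonzero rows (pivots: t,i)
Repeat: t,i; free: f,ω,γ,X1,X2,X3
RREF:
  r0: [   1   -1   -1    0   -1   -3   -2   -1]
  r1: [   0    0    0    1    0   -1    1    2]
Fix exponent of X1 at 1, f at 0, ω at 0, γ at 0, X2 at 0, X3 at 0; solve each RREF row for its pivot's exponent:
  r0: exp(t) + (-3)·1 = 0 ⇒ exp(t) = 3
  r1: exp(i) + (-1)·1 = 0 ⇒ exp(i) = 1
Π_4 = t^3 · i · X1

["3", "0", "0", "1", "0", "1", "0", "0"]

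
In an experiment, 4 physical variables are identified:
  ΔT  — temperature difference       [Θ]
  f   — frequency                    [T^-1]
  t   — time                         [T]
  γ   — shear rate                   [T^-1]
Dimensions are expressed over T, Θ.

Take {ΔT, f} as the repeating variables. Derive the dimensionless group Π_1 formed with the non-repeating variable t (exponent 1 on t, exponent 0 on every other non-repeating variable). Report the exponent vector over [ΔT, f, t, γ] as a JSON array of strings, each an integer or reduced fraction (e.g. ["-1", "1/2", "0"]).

Dimensional matrix (T×Θ by ΔT×f×t×γ):
  T: [ 0 -1  1 -1]
  Θ: [ 1  0  0  0]
RREF → pivots at {ΔT,f} ⇒ r = 2
Repeat: ΔT,f; free: t,γ
RREF:
  r0: [   1    0    0    0]
  r1: [   0    1   -1    1]
Fix exponent of t at 1, γ at 0; solve each RREF row for its pivot's exponent:
  r0: exp(ΔT) + (0)·1 = 0 ⇒ exp(ΔT) = 0
  r1: exp(f) + (-1)·1 = 0 ⇒ exp(f) = 1
Π_1 = f · t

["0", "1", "1", "0"]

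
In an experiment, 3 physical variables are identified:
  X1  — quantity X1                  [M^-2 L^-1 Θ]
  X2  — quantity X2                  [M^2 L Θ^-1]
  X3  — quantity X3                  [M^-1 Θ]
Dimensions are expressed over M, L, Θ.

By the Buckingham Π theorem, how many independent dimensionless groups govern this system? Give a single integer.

1

Exponent matrix [M,L,Θ] × [X1,X2,X3]:
  M: [-2  2 -1]
  L: [-1  1  0]
  Θ: [ 1 -1  1]
Echelon form has 2 nonzero rows (pivots: X1,X3)
3 vars − rank 2 = 1 Π group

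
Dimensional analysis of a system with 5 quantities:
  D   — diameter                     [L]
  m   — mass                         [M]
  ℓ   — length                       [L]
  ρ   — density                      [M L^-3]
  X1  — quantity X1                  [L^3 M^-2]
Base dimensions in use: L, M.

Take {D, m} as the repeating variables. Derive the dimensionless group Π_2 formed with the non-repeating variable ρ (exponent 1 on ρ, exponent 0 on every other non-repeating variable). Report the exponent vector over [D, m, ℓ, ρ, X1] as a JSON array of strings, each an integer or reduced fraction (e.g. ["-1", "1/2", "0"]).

Dimensional matrix (L×M by D×m×ℓ×ρ×X1):
  L: [ 1  0  1 -3  3]
  M: [ 0  1  0  1 -2]
Row reduction gives pivot columns D,m; rank = 2
Repeat: D,m; free: ℓ,ρ,X1
RREF:
  r0: [   1    0    1   -3    3]
  r1: [   0    1    0    1   -2]
Fix exponent of ρ at 1, ℓ at 0, X1 at 0; solve each RREF row for its pivot's exponent:
  r0: exp(D) + (-3)·1 = 0 ⇒ exp(D) = 3
  r1: exp(m) + (1)·1 = 0 ⇒ exp(m) = -1
Π_2 = D^3 · m^-1 · ρ

["3", "-1", "0", "1", "0"]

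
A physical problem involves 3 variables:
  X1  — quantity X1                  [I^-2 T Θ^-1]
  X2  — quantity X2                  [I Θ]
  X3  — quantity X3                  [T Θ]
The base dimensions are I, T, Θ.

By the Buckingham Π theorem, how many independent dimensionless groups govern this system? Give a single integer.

Write exponents as rows I,T,Θ / cols X1,X2,X3:
  I: [-2  1  0]
  T: [ 1  0  1]
  Θ: [-1  1  1]
Row reduction gives pivot columns X1,X2; rank = 2
Π count = n − r = 3 − 2 = 1

1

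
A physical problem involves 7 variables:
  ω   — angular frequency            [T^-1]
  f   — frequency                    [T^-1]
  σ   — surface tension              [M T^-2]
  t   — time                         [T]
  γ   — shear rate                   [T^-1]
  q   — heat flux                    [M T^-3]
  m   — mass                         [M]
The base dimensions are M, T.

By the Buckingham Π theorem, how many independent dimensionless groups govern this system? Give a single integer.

5

Exponent matrix [M,T] × [ω,f,σ,t,γ,q,m]:
  M: [ 0  0  1  0  0  1  1]
  T: [-1 -1 -2  1 -1 -3  0]
RREF → pivots at {ω,σ} ⇒ r = 2
Π count = n − r = 7 − 2 = 5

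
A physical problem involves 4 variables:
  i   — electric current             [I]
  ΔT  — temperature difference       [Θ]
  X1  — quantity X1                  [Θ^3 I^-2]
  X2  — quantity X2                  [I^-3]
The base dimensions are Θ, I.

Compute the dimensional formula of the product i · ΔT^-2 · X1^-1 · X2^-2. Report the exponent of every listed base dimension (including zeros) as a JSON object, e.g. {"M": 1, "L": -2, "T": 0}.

Dimensional matrix (Θ×I by i×ΔT×X1×X2):
  Θ: [ 0  1  3  0]
  I: [ 1  0 -2 -3]
  [Θ]: (1)·0+(-2)·1+(-1)·3+(-2)·0 = -5
  [I]: (1)·1+(-2)·0+(-1)·-2+(-2)·-3 = 9
⇒ Θ^-5 I^9

{"Θ": -5, "I": 9}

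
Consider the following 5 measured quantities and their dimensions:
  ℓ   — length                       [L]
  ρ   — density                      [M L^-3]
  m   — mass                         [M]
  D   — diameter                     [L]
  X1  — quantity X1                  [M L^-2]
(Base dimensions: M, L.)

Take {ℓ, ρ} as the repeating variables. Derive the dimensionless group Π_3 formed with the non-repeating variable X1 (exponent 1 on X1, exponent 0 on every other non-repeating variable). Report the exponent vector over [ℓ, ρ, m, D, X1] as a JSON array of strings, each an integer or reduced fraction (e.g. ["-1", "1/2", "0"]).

["-1", "-1", "0", "0", "1"]

Write exponents as rows M,L / cols ℓ,ρ,m,D,X1:
  M: [ 0  1  1  0  1]
  L: [ 1 -3  0  1 -2]
Echelon form has 2 nonzero rows (pivots: ℓ,ρ)
Repeat: ℓ,ρ; free: m,D,X1
RREF:
  r0: [   1    0    3    1    1]
  r1: [   0    1    1    0    1]
Fix exponent of X1 at 1, m at 0, D at 0; solve each RREF row for its pivot's exponent:
  r0: exp(ℓ) + (1)·1 = 0 ⇒ exp(ℓ) = -1
  r1: exp(ρ) + (1)·1 = 0 ⇒ exp(ρ) = -1
Π_3 = ℓ^-1 · ρ^-1 · X1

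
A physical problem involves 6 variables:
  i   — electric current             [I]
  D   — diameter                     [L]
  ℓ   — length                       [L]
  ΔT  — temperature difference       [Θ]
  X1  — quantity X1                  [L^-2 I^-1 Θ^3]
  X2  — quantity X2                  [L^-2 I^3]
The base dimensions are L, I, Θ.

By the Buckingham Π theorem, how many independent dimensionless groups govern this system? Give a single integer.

3

Dimensional matrix (L×I×Θ by i×D×ℓ×ΔT×X1×X2):
  L: [ 0  1  1  0 -2 -2]
  I: [ 1  0  0  0 -1  3]
  Θ: [ 0  0  0  1  3  0]
Echelon form has 3 nonzero rows (pivots: i,D,ΔT)
6 vars − rank 3 = 3 Π groups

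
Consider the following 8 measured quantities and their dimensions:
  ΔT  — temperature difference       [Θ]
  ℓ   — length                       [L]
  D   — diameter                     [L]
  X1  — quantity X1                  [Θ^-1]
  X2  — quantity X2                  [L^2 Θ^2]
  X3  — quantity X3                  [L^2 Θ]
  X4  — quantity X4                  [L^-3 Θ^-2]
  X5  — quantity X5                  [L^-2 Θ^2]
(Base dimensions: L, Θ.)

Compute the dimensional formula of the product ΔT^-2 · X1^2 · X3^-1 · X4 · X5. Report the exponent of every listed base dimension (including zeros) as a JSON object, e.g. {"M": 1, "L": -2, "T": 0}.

Dimensional matrix (L×Θ by ΔT×ℓ×D×X1×X2×X3×X4×X5):
  L: [ 0  1  1  0  2  2 -3 -2]
  Θ: [ 1  0  0 -1  2  1 -2  2]
  [L]: (-2)·0+(2)·0+(-1)·2+(1)·-3+(1)·-2 = -7
  [Θ]: (-2)·1+(2)·-1+(-1)·1+(1)·-2+(1)·2 = -5
⇒ L^-7 Θ^-5

{"L": -7, "Θ": -5}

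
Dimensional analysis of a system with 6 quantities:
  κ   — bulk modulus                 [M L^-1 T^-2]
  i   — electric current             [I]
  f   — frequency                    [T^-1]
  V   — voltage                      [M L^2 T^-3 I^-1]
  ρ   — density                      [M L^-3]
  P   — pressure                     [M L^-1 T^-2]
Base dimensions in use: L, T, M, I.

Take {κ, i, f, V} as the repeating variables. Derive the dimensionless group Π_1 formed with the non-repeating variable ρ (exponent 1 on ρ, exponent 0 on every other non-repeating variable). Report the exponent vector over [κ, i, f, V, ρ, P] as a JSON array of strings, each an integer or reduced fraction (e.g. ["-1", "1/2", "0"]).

Dimensional matrix (L×T×M×I by κ×i×f×V×ρ×P):
  L: [-1  0  0  2 -3 -1]
  T: [-2  0 -1 -3  0 -2]
  M: [ 1  0  0  1  1  1]
  I: [ 0  1  0 -1  0  0]
Row reduction gives pivot columns κ,i,f,V; rank = 4
Pivot set = {κ,i,f,V}, free = {ρ,P}
RREF:
  r0: [   1    0    0    0  5/3    1]
  r1: [   0    1    0    0 -2/3    0]
  r2: [   0    0    1    0 -4/3    0]
  r3: [   0    0    0    1 -2/3    0]
Fix exponent of ρ at 1, P at 0; solve each RREF row for its pivot's exponent:
  r0: exp(κ) + (5/3)·1 = 0 ⇒ exp(κ) = -5/3
  r1: exp(i) + (-2/3)·1 = 0 ⇒ exp(i) = 2/3
  r2: exp(f) + (-4/3)·1 = 0 ⇒ exp(f) = 4/3
  r3: exp(V) + (-2/3)·1 = 0 ⇒ exp(V) = 2/3
Π_1 = κ^(-5/3) · i^(2/3) · f^(4/3) · V^(2/3) · ρ

["-5/3", "2/3", "4/3", "2/3", "1", "0"]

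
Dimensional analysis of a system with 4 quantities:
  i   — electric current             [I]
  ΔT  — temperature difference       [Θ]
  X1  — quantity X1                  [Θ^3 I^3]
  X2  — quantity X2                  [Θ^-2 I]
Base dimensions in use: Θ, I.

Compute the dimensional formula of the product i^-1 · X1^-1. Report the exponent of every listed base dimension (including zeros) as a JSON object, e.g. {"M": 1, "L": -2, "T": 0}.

Dimensional matrix (Θ×I by i×ΔT×X1×X2):
  Θ: [ 0  1  3 -2]
  I: [ 1  0  3  1]
  [Θ]: (-1)·0+(-1)·3 = -3
  [I]: (-1)·1+(-1)·3 = -4
⇒ Θ^-3 I^-4

{"Θ": -3, "I": -4}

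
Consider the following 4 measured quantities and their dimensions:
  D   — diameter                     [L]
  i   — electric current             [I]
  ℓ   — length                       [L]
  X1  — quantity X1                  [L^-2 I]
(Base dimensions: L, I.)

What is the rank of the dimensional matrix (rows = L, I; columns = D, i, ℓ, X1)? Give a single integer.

2

Write exponents as rows L,I / cols D,i,ℓ,X1:
  L: [ 1  0  1 -2]
  I: [ 0  1  0  1]
Echelon form has 2 nonzero rows (pivots: D,i)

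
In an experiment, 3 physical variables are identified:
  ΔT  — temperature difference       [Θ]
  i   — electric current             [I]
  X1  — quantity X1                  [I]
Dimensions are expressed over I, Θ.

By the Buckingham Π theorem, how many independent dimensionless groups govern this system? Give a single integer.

Write exponents as rows I,Θ / cols ΔT,i,X1:
  I: [ 0  1  1]
  Θ: [ 1  0  0]
Echelon form has 2 nonzero rows (pivots: ΔT,i)
3 vars − rank 2 = 1 Π group

1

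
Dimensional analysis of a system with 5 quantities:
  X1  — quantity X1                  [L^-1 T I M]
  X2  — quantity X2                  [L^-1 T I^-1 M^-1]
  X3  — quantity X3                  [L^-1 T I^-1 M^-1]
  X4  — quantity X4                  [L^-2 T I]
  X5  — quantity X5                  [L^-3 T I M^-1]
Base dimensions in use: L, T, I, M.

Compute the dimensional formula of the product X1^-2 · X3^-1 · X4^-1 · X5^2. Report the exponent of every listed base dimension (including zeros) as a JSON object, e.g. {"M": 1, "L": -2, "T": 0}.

{"L": -1, "T": -2, "I": 0, "M": -3}

Dimensional matrix (L×T×I×M by X1×X2×X3×X4×X5):
  L: [-1 -1 -1 -2 -3]
  T: [ 1  1  1  1  1]
  I: [ 1 -1 -1  1  1]
  M: [ 1 -1 -1  0 -1]
  [L]: (-2)·-1+(-1)·-1+(-1)·-2+(2)·-3 = -1
  [T]: (-2)·1+(-1)·1+(-1)·1+(2)·1 = -2
  [I]: (-2)·1+(-1)·-1+(-1)·1+(2)·1 = 0
  [M]: (-2)·1+(-1)·-1+(-1)·0+(2)·-1 = -3
⇒ L^-1 T^-2 M^-3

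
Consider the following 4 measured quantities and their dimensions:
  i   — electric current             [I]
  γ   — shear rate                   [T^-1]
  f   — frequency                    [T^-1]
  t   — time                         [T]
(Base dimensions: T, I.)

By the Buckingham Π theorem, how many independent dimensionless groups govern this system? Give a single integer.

Exponent matrix [T,I] × [i,γ,f,t]:
  T: [ 0 -1 -1  1]
  I: [ 1  0  0  0]
RREF → pivots at {i,γ} ⇒ r = 2
Π count = n − r = 4 − 2 = 2

2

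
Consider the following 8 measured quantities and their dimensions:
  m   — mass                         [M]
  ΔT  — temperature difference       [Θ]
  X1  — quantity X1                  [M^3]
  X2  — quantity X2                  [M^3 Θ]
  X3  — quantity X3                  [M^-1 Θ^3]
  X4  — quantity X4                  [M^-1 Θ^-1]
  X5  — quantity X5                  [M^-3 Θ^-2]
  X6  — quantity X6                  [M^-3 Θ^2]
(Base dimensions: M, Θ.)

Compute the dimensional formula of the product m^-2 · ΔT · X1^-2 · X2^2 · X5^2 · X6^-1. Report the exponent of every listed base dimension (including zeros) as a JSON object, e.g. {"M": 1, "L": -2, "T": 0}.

Dimensional matrix (M×Θ by m×ΔT×X1×X2×X3×X4×X5×X6):
  M: [ 1  0  3  3 -1 -1 -3 -3]
  Θ: [ 0  1  0  1  3 -1 -2  2]
  [M]: (-2)·1+(1)·0+(-2)·3+(2)·3+(2)·-3+(-1)·-3 = -5
  [Θ]: (-2)·0+(1)·1+(-2)·0+(2)·1+(2)·-2+(-1)·2 = -3
⇒ M^-5 Θ^-3

{"M": -5, "Θ": -3}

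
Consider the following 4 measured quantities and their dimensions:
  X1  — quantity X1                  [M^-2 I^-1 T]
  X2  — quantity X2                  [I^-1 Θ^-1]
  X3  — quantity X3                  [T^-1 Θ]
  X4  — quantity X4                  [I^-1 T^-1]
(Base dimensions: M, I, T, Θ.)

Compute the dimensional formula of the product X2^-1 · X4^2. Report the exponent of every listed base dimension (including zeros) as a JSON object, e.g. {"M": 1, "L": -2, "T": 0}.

Exponent matrix [M,I,T,Θ] × [X1,X2,X3,X4]:
  M: [-2  0  0  0]
  I: [-1 -1  0 -1]
  T: [ 1  0 -1 -1]
  Θ: [ 0 -1  1  0]
  [M]: (-1)·0+(2)·0 = 0
  [I]: (-1)·-1+(2)·-1 = -1
  [T]: (-1)·0+(2)·-1 = -2
  [Θ]: (-1)·-1+(2)·0 = 1
⇒ I^-1 T^-2 Θ

{"M": 0, "I": -1, "T": -2, "Θ": 1}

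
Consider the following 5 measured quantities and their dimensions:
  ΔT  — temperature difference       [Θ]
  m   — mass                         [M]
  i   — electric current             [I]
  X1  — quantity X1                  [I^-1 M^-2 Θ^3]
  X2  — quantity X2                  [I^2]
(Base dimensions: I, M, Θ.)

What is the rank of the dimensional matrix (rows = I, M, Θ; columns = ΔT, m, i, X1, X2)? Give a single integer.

3

Write exponents as rows I,M,Θ / cols ΔT,m,i,X1,X2:
  I: [ 0  0  1 -1  2]
  M: [ 0  1  0 -2  0]
  Θ: [ 1  0  0  3  0]
Echelon form has 3 nonzero rows (pivots: ΔT,m,i)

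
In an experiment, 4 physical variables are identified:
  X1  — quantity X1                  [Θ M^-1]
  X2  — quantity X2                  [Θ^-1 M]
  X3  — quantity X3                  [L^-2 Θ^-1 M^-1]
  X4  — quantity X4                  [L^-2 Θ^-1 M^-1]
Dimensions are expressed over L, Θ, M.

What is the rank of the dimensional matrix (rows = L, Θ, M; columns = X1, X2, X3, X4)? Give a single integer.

2

Write exponents as rows L,Θ,M / cols X1,X2,X3,X4:
  L: [ 0  0 -2 -2]
  Θ: [ 1 -1 -1 -1]
  M: [-1  1 -1 -1]
RREF → pivots at {X1,X3} ⇒ r = 2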